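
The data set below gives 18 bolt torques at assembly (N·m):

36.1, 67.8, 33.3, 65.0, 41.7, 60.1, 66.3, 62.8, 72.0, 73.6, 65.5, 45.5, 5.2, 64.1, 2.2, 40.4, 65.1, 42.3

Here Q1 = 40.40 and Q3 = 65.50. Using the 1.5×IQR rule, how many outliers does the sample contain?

1

IQR = 25.10; fences at 40.40 − 37.65 = 2.75 and 65.50 + 37.65 = 103.15.
Outside the cutoffs: 2.2.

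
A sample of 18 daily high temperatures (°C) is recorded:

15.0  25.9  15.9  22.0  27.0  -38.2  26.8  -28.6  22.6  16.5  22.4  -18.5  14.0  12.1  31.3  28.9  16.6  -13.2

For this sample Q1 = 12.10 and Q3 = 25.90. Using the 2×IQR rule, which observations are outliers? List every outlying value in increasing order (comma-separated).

-38.2, -28.6, -18.5

IQR = Q3 − Q1 = 25.90 − 12.10 = 13.80.
Lower fence = Q1 − 2·IQR = 12.10 − 27.60 = -15.50.
Upper fence = Q3 + 2·IQR = 25.90 + 27.60 = 53.50.
-38.2 < -15.50 → outlier.
-28.6 < -15.50 → outlier.
-18.5 < -15.50 → outlier.
All remaining values lie within [-15.50, 53.50].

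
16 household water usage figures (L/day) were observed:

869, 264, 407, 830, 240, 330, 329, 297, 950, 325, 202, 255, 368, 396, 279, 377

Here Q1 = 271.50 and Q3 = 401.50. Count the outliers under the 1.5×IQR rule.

IQR = 130.00; fences at 271.50 − 195.00 = 76.50 and 401.50 + 195.00 = 596.50.
Outside the cutoffs: 830, 869, 950.

3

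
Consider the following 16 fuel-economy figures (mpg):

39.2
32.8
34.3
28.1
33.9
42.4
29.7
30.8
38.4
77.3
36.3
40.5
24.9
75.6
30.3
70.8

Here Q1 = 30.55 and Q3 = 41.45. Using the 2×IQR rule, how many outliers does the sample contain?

3

IQR = 10.90; fences at 30.55 − 21.80 = 8.75 and 41.45 + 21.80 = 63.25.
Outside the cutoffs: 70.8, 75.6, 77.3.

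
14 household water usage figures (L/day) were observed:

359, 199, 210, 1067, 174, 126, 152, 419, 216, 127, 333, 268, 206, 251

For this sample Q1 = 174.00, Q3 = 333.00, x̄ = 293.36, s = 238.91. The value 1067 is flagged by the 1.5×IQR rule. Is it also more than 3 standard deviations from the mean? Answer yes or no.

yes

z = (1067 − 293.36) / 238.91 = 3.24.
|z| = 3.24 > 3.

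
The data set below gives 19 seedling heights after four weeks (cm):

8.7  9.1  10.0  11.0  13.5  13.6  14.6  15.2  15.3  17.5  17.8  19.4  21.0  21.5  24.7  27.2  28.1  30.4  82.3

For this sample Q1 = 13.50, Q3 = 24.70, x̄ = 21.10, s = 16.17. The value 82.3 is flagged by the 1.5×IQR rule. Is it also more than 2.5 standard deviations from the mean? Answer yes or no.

yes

z = (82.3 − 21.10) / 16.17 = 3.78.
|z| = 3.78 > 2.5.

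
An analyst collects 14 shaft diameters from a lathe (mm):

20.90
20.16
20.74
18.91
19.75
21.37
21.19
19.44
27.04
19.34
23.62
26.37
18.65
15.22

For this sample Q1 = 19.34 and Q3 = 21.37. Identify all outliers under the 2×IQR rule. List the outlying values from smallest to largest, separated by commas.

15.22, 26.37, 27.04

IQR = Q3 − Q1 = 21.37 − 19.34 = 2.03.
Lower fence = Q1 − 2·IQR = 19.34 − 4.06 = 15.28.
Upper fence = Q3 + 2·IQR = 21.37 + 4.06 = 25.43.
15.22 < 15.28 → outlier.
26.37 > 25.43 → outlier.
27.04 > 25.43 → outlier.
All remaining values lie within [15.28, 25.43].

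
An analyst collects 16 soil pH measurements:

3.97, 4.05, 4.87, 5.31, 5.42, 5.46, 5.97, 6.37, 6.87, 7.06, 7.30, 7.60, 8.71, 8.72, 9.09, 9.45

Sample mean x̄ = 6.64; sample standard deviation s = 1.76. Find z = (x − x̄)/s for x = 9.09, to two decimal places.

1.39

z = (9.09 − 6.64) / 1.76 = 1.39.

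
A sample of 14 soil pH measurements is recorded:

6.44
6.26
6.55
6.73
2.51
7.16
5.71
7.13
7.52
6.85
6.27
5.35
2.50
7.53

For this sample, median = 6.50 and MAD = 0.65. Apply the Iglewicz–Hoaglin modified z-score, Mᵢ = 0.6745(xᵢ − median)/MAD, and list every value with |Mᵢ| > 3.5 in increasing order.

|Mᵢ| > 3.5 ⇔ |xᵢ − 6.50| > 3.5·0.65/0.6745 = 3.37.
So outliers lie outside [3.13, 9.87].
2.50: M = -4.15 → outlier.
2.51: M = -4.14 → outlier.

2.50, 2.51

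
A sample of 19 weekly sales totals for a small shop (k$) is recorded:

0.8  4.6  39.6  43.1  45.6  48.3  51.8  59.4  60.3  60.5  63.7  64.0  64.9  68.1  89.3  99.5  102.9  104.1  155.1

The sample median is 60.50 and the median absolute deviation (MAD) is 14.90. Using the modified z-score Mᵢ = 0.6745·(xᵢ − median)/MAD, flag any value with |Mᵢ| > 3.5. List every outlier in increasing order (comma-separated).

155.1

|Mᵢ| > 3.5 ⇔ |xᵢ − 60.50| > 3.5·14.90/0.6745 = 77.32.
So outliers lie outside [-16.82, 137.82].
155.1: M = 4.28 → outlier.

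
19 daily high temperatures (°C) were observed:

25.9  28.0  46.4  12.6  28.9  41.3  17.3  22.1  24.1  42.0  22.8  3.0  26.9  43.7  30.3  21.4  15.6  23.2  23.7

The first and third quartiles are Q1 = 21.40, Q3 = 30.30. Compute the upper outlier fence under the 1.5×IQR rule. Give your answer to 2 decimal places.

43.65

IQR = Q3 − Q1 = 30.30 − 21.40 = 8.90.
Lower fence = Q1 − 1.5·IQR = 21.40 − 13.35 = 8.05.
Upper fence = Q3 + 1.5·IQR = 30.30 + 13.35 = 43.65.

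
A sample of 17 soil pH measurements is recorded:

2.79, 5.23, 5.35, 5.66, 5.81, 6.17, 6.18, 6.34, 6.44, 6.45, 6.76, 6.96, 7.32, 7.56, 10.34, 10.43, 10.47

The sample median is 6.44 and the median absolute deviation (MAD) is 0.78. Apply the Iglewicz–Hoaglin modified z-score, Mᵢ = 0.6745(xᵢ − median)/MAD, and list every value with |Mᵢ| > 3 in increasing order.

2.79, 10.34, 10.43, 10.47

|Mᵢ| > 3 ⇔ |xᵢ − 6.44| > 3·0.78/0.6745 = 3.47.
So outliers lie outside [2.97, 9.91].
2.79: M = -3.16 → outlier.
10.34: M = 3.37 → outlier.
10.43: M = 3.45 → outlier.
10.47: M = 3.48 → outlier.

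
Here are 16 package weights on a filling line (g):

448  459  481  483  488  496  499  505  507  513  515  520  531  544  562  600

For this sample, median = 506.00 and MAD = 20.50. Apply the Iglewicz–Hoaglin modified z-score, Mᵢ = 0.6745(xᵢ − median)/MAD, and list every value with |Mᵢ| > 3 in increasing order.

|Mᵢ| > 3 ⇔ |xᵢ − 506.00| > 3·20.50/0.6745 = 91.18.
So outliers lie outside [414.82, 597.18].
600: M = 3.09 → outlier.

600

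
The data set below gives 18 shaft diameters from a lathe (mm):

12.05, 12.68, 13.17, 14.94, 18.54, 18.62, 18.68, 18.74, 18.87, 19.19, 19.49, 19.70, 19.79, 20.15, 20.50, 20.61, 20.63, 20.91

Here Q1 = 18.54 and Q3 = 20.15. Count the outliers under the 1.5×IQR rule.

IQR = 1.61; fences at 18.54 − 2.415 = 16.125 and 20.15 + 2.415 = 22.565.
Outside the cutoffs: 12.05, 12.68, 13.17, 14.94.

4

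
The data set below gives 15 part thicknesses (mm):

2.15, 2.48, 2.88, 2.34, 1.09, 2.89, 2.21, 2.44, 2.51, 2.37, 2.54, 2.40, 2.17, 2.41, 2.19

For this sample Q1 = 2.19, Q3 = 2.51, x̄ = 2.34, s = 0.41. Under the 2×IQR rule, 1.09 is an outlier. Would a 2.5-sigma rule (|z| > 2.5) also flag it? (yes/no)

z = (1.09 − 2.34) / 0.41 = -3.05.
|z| = 3.05 > 2.5.

yes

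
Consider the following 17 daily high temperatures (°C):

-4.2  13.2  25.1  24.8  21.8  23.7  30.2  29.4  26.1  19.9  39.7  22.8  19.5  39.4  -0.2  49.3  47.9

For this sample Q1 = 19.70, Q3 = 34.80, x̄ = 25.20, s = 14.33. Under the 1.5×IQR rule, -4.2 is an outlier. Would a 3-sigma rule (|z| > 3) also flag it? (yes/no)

z = (-4.2 − 25.20) / 14.33 = -2.05.
|z| = 2.05 ≤ 3.

no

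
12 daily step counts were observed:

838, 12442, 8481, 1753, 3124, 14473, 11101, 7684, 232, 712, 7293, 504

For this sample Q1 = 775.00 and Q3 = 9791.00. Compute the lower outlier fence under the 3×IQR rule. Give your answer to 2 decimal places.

-26273.00

IQR = Q3 − Q1 = 9791.00 − 775.00 = 9016.00.
Lower fence = Q1 − 3·IQR = 775.00 − 27048.00 = -26273.00.
Upper fence = Q3 + 3·IQR = 9791.00 + 27048.00 = 36839.00.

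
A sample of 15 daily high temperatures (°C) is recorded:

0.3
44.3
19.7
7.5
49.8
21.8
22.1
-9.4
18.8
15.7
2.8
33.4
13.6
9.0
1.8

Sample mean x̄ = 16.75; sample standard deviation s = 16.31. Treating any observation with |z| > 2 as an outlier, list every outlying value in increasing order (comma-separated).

Cutoffs at x̄ ± 2s: 16.75 ± 2·16.31 = [-15.87, 49.37].
49.8: z = 2.03, |z| > 2 → outlier.
Every other value lies within [-15.87, 49.37].

49.8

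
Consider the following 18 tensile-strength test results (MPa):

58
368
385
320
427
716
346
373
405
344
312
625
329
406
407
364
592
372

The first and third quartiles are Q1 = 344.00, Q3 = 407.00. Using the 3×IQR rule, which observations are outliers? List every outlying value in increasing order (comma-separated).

58, 625, 716

IQR = Q3 − Q1 = 407.00 − 344.00 = 63.00.
Lower fence = Q1 − 3·IQR = 344.00 − 189.00 = 155.00.
Upper fence = Q3 + 3·IQR = 407.00 + 189.00 = 596.00.
58 < 155.00 → outlier.
625 > 596.00 → outlier.
716 > 596.00 → outlier.
All remaining values lie within [155.00, 596.00].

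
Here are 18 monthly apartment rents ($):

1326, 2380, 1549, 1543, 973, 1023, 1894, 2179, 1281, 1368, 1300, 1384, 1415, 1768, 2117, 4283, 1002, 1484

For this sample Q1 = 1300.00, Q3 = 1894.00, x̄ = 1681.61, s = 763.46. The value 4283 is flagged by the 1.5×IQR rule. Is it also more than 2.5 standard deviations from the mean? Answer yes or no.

yes

z = (4283 − 1681.61) / 763.46 = 3.41.
|z| = 3.41 > 2.5.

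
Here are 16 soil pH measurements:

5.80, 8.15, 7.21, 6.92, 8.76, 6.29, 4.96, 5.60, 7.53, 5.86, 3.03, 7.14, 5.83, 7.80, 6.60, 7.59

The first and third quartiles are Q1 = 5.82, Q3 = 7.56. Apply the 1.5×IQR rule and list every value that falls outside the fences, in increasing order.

3.03

IQR = Q3 − Q1 = 7.56 − 5.82 = 1.74.
Lower fence = Q1 − 1.5·IQR = 5.82 − 2.61 = 3.21.
Upper fence = Q3 + 1.5·IQR = 7.56 + 2.61 = 10.17.
3.03 < 3.21 → outlier.
All remaining values lie within [3.21, 10.17].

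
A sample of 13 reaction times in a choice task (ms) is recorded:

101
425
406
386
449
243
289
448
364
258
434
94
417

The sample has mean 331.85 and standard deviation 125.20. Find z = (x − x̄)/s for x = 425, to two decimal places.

0.74

z = (425 − 331.85) / 125.20 = 0.74.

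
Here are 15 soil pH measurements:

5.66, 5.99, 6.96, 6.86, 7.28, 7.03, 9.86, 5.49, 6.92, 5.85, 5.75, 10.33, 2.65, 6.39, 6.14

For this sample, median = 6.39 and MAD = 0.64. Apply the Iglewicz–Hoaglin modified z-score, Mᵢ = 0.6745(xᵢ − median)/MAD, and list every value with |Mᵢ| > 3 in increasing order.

2.65, 9.86, 10.33

|Mᵢ| > 3 ⇔ |xᵢ − 6.39| > 3·0.64/0.6745 = 2.85.
So outliers lie outside [3.54, 9.24].
2.65: M = -3.94 → outlier.
9.86: M = 3.66 → outlier.
10.33: M = 4.15 → outlier.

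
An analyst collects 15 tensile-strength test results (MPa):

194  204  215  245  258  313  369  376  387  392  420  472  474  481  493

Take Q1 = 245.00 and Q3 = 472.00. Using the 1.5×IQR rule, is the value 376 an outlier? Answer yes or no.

no

IQR = Q3 − Q1 = 472.00 − 245.00 = 227.00.
Lower fence = Q1 − 1.5·IQR = 245.00 − 340.50 = -95.50.
Upper fence = Q3 + 1.5·IQR = 472.00 + 340.50 = 812.50.
376 lies within [-95.50, 812.50].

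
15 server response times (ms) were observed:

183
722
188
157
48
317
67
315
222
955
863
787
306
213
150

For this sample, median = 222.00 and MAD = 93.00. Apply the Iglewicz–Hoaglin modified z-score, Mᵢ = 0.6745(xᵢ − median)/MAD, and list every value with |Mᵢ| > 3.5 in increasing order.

722, 787, 863, 955

|Mᵢ| > 3.5 ⇔ |xᵢ − 222.00| > 3.5·93.00/0.6745 = 482.58.
So outliers lie outside [-260.58, 704.58].
722: M = 3.63 → outlier.
787: M = 4.10 → outlier.
863: M = 4.65 → outlier.
955: M = 5.32 → outlier.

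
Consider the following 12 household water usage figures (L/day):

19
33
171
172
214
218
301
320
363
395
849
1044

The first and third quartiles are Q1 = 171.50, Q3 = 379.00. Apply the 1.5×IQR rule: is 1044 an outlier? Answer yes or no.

yes

IQR = Q3 − Q1 = 379.00 − 171.50 = 207.50.
Lower fence = Q1 − 1.5·IQR = 171.50 − 311.25 = -139.75.
Upper fence = Q3 + 1.5·IQR = 379.00 + 311.25 = 690.25.
1044 lies above the upper fence.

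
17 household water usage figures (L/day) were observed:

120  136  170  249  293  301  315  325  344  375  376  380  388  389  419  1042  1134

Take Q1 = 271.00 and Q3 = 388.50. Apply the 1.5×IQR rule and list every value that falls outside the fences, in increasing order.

1042, 1134

IQR = Q3 − Q1 = 388.50 − 271.00 = 117.50.
Lower fence = Q1 − 1.5·IQR = 271.00 − 176.25 = 94.75.
Upper fence = Q3 + 1.5·IQR = 388.50 + 176.25 = 564.75.
1042 > 564.75 → outlier.
1134 > 564.75 → outlier.
All remaining values lie within [94.75, 564.75].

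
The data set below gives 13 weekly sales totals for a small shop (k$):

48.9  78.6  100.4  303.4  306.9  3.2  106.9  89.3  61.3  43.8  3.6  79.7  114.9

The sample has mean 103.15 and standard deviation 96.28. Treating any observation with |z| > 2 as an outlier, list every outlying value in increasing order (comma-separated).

303.4, 306.9

Cutoffs at x̄ ± 2s: 103.15 ± 2·96.28 = [-89.41, 295.71].
303.4: z = 2.08, |z| > 2 → outlier.
306.9: z = 2.12, |z| > 2 → outlier.
Every other value lies within [-89.41, 295.71].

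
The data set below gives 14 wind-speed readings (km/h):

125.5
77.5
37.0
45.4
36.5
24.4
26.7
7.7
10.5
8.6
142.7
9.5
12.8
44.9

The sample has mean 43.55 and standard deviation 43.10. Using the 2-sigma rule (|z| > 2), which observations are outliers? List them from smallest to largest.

Cutoffs at x̄ ± 2s: 43.55 ± 2·43.10 = [-42.65, 129.75].
142.7: z = 2.30, |z| > 2 → outlier.
Every other value lies within [-42.65, 129.75].

142.7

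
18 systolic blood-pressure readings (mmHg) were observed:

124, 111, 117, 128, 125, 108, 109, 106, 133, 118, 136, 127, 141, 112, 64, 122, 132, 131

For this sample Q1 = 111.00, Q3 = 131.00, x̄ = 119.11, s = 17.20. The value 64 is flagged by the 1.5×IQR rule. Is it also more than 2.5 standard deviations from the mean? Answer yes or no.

z = (64 − 119.11) / 17.20 = -3.20.
|z| = 3.20 > 2.5.

yes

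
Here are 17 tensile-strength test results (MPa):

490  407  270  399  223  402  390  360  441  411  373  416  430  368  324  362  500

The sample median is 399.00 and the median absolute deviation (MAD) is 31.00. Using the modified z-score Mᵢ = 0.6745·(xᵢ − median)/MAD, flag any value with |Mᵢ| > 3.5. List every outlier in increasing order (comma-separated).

223

|Mᵢ| > 3.5 ⇔ |xᵢ − 399.00| > 3.5·31.00/0.6745 = 160.86.
So outliers lie outside [238.14, 559.86].
223: M = -3.83 → outlier.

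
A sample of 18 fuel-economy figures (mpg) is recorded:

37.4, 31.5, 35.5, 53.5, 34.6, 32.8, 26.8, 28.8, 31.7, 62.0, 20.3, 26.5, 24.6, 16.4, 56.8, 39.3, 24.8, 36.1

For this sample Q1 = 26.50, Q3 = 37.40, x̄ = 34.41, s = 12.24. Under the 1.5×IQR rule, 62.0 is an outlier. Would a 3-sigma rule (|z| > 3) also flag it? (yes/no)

z = (62.0 − 34.41) / 12.24 = 2.25.
|z| = 2.25 ≤ 3.

no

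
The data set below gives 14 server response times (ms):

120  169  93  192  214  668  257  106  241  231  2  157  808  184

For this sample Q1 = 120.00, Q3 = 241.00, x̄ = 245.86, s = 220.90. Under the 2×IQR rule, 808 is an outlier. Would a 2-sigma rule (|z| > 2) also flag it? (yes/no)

yes

z = (808 − 245.86) / 220.90 = 2.54.
|z| = 2.54 > 2.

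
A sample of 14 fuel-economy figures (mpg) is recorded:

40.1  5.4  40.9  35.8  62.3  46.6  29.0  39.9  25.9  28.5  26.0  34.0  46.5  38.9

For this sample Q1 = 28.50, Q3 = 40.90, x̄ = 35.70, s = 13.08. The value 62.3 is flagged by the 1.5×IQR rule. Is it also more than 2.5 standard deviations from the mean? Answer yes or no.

no

z = (62.3 − 35.70) / 13.08 = 2.03.
|z| = 2.03 ≤ 2.5.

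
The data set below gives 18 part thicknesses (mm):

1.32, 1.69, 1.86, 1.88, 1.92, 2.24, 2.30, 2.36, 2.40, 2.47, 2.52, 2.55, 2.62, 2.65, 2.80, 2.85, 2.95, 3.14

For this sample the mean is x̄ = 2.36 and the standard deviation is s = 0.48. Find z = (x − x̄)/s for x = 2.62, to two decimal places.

0.54

z = (2.62 − 2.36) / 0.48 = 0.54.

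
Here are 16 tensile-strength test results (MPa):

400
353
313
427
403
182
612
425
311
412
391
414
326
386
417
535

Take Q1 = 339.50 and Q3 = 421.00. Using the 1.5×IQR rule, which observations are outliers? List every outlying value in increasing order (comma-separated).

182, 612

IQR = Q3 − Q1 = 421.00 − 339.50 = 81.50.
Lower fence = Q1 − 1.5·IQR = 339.50 − 122.25 = 217.25.
Upper fence = Q3 + 1.5·IQR = 421.00 + 122.25 = 543.25.
182 < 217.25 → outlier.
612 > 543.25 → outlier.
All remaining values lie within [217.25, 543.25].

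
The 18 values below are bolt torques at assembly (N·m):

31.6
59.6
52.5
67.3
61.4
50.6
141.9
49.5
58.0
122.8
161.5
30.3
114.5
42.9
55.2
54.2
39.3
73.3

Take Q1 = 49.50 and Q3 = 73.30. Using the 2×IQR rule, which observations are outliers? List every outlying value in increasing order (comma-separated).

IQR = Q3 − Q1 = 73.30 − 49.50 = 23.80.
Lower fence = Q1 − 2·IQR = 49.50 − 47.60 = 1.90.
Upper fence = Q3 + 2·IQR = 73.30 + 47.60 = 120.90.
122.8 > 120.90 → outlier.
141.9 > 120.90 → outlier.
161.5 > 120.90 → outlier.
All remaining values lie within [1.90, 120.90].

122.8, 141.9, 161.5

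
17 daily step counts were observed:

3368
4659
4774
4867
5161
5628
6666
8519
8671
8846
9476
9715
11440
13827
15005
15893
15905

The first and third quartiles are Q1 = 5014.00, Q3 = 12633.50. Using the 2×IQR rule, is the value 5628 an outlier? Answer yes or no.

IQR = Q3 − Q1 = 12633.50 − 5014.00 = 7619.50.
Lower fence = Q1 − 2·IQR = 5014.00 − 15239.00 = -10225.00.
Upper fence = Q3 + 2·IQR = 12633.50 + 15239.00 = 27872.50.
5628 lies within [-10225.00, 27872.50].

no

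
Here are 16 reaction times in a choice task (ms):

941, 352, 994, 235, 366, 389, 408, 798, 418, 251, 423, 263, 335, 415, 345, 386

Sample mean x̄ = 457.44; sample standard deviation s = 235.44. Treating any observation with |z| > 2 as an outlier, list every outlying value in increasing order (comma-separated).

941, 994

Cutoffs at x̄ ± 2s: 457.44 ± 2·235.44 = [-13.44, 928.32].
941: z = 2.05, |z| > 2 → outlier.
994: z = 2.28, |z| > 2 → outlier.
Every other value lies within [-13.44, 928.32].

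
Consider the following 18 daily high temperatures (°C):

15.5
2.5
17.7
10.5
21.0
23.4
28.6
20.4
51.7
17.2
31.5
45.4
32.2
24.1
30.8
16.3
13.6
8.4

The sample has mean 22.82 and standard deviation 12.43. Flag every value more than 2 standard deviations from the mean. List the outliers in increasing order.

51.7

Cutoffs at x̄ ± 2s: 22.82 ± 2·12.43 = [-2.04, 47.68].
51.7: z = 2.32, |z| > 2 → outlier.
Every other value lies within [-2.04, 47.68].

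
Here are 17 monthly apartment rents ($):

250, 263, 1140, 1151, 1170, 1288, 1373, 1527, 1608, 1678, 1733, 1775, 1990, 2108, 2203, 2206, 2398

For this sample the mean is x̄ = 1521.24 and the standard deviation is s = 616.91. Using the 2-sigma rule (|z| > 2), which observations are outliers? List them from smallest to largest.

Cutoffs at x̄ ± 2s: 1521.24 ± 2·616.91 = [287.42, 2755.06].
250: z = -2.06, |z| > 2 → outlier.
263: z = -2.04, |z| > 2 → outlier.
Every other value lies within [287.42, 2755.06].

250, 263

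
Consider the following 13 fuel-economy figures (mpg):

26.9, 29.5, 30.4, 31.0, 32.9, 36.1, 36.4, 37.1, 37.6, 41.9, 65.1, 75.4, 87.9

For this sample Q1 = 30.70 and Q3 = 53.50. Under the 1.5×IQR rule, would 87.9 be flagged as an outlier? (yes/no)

IQR = Q3 − Q1 = 53.50 − 30.70 = 22.80.
Lower fence = Q1 − 1.5·IQR = 30.70 − 34.20 = -3.50.
Upper fence = Q3 + 1.5·IQR = 53.50 + 34.20 = 87.70.
87.9 lies above the upper fence.

yes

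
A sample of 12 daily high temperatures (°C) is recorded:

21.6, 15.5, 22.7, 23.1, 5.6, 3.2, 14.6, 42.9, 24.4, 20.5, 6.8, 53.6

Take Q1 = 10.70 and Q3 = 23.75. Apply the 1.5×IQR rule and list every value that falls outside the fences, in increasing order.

53.6

IQR = Q3 − Q1 = 23.75 − 10.70 = 13.05.
Lower fence = Q1 − 1.5·IQR = 10.70 − 19.575 = -8.875.
Upper fence = Q3 + 1.5·IQR = 23.75 + 19.575 = 43.325.
53.6 > 43.325 → outlier.
All remaining values lie within [-8.875, 43.325].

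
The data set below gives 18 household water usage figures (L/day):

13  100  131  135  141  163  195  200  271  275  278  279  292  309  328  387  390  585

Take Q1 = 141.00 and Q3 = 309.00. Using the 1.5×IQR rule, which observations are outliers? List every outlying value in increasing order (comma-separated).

585

IQR = Q3 − Q1 = 309.00 − 141.00 = 168.00.
Lower fence = Q1 − 1.5·IQR = 141.00 − 252.00 = -111.00.
Upper fence = Q3 + 1.5·IQR = 309.00 + 252.00 = 561.00.
585 > 561.00 → outlier.
All remaining values lie within [-111.00, 561.00].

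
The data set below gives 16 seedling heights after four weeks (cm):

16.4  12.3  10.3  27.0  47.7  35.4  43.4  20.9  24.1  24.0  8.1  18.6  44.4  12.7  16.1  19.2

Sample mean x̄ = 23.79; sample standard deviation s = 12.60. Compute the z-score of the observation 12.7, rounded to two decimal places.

-0.88

z = (12.7 − 23.79) / 12.60 = -0.88.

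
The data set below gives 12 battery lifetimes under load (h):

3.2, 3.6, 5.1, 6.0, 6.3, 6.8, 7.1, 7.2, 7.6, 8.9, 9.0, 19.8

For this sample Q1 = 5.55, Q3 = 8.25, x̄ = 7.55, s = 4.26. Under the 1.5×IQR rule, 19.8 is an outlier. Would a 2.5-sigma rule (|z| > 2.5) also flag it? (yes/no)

yes

z = (19.8 − 7.55) / 4.26 = 2.88.
|z| = 2.88 > 2.5.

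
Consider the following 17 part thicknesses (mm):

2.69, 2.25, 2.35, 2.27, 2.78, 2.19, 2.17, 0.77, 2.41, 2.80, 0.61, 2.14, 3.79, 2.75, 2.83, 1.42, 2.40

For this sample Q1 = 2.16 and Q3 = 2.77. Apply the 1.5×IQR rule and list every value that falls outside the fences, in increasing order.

IQR = Q3 − Q1 = 2.77 − 2.16 = 0.61.
Lower fence = Q1 − 1.5·IQR = 2.16 − 0.915 = 1.245.
Upper fence = Q3 + 1.5·IQR = 2.77 + 0.915 = 3.685.
0.61 < 1.245 → outlier.
0.77 < 1.245 → outlier.
3.79 > 3.685 → outlier.
All remaining values lie within [1.245, 3.685].

0.61, 0.77, 3.79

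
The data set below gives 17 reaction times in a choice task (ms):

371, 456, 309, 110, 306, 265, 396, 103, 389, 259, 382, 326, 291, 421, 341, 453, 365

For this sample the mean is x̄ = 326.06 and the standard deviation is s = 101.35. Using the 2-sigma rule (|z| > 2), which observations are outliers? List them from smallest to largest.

103, 110

Cutoffs at x̄ ± 2s: 326.06 ± 2·101.35 = [123.36, 528.76].
103: z = -2.20, |z| > 2 → outlier.
110: z = -2.13, |z| > 2 → outlier.
Every other value lies within [123.36, 528.76].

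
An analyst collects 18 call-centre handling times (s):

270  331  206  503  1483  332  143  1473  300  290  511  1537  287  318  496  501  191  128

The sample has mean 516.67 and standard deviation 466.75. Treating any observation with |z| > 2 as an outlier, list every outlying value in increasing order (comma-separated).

Cutoffs at x̄ ± 2s: 516.67 ± 2·466.75 = [-416.83, 1450.17].
1473: z = 2.05, |z| > 2 → outlier.
1483: z = 2.07, |z| > 2 → outlier.
1537: z = 2.19, |z| > 2 → outlier.
Every other value lies within [-416.83, 1450.17].

1473, 1483, 1537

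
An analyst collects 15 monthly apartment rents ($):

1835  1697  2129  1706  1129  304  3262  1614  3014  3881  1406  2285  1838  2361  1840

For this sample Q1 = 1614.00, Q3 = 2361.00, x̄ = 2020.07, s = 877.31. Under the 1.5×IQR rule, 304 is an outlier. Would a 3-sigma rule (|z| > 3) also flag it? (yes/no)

z = (304 − 2020.07) / 877.31 = -1.96.
|z| = 1.96 ≤ 3.

no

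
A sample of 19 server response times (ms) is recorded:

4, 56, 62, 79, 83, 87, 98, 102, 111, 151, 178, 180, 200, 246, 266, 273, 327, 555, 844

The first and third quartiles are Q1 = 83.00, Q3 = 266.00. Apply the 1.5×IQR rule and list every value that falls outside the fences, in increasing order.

555, 844

IQR = Q3 − Q1 = 266.00 − 83.00 = 183.00.
Lower fence = Q1 − 1.5·IQR = 83.00 − 274.50 = -191.50.
Upper fence = Q3 + 1.5·IQR = 266.00 + 274.50 = 540.50.
555 > 540.50 → outlier.
844 > 540.50 → outlier.
All remaining values lie within [-191.50, 540.50].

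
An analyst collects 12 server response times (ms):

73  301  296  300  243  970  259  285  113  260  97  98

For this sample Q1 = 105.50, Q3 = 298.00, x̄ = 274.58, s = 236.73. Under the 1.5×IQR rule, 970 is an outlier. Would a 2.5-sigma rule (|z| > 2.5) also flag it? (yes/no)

yes

z = (970 − 274.58) / 236.73 = 2.94.
|z| = 2.94 > 2.5.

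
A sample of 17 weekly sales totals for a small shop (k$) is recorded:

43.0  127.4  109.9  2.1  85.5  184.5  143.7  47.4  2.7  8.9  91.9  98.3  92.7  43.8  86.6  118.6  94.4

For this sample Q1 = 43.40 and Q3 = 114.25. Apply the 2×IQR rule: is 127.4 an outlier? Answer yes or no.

IQR = Q3 − Q1 = 114.25 − 43.40 = 70.85.
Lower fence = Q1 − 2·IQR = 43.40 − 141.70 = -98.30.
Upper fence = Q3 + 2·IQR = 114.25 + 141.70 = 255.95.
127.4 lies within [-98.30, 255.95].

no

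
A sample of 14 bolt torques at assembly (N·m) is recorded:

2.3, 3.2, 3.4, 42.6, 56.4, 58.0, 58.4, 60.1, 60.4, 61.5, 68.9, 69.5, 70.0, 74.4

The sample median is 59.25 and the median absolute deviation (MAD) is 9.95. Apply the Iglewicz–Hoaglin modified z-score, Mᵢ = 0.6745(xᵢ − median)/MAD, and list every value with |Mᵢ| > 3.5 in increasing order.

|Mᵢ| > 3.5 ⇔ |xᵢ − 59.25| > 3.5·9.95/0.6745 = 51.63.
So outliers lie outside [7.62, 110.88].
2.3: M = -3.86 → outlier.
3.2: M = -3.80 → outlier.
3.4: M = -3.79 → outlier.

2.3, 3.2, 3.4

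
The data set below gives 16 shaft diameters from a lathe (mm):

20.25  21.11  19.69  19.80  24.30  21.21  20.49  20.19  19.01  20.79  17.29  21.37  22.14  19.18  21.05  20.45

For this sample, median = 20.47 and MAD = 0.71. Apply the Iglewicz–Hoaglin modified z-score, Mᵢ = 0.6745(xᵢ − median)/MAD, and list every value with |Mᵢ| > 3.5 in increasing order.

|Mᵢ| > 3.5 ⇔ |xᵢ − 20.47| > 3.5·0.71/0.6745 = 3.68.
So outliers lie outside [16.79, 24.15].
24.30: M = 3.64 → outlier.

24.30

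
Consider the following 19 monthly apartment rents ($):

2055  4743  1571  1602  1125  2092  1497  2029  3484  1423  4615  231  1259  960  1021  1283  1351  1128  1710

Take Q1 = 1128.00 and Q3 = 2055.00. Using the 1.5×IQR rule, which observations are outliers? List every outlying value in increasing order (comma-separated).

3484, 4615, 4743

IQR = Q3 − Q1 = 2055.00 − 1128.00 = 927.00.
Lower fence = Q1 − 1.5·IQR = 1128.00 − 1390.50 = -262.50.
Upper fence = Q3 + 1.5·IQR = 2055.00 + 1390.50 = 3445.50.
3484 > 3445.50 → outlier.
4615 > 3445.50 → outlier.
4743 > 3445.50 → outlier.
All remaining values lie within [-262.50, 3445.50].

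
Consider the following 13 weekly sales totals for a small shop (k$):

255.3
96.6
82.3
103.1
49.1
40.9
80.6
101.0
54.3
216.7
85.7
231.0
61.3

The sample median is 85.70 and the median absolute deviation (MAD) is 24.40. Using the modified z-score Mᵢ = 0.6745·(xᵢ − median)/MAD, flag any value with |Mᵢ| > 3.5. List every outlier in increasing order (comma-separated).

216.7, 231.0, 255.3

|Mᵢ| > 3.5 ⇔ |xᵢ − 85.70| > 3.5·24.40/0.6745 = 126.61.
So outliers lie outside [-40.91, 212.31].
216.7: M = 3.62 → outlier.
231.0: M = 4.02 → outlier.
255.3: M = 4.69 → outlier.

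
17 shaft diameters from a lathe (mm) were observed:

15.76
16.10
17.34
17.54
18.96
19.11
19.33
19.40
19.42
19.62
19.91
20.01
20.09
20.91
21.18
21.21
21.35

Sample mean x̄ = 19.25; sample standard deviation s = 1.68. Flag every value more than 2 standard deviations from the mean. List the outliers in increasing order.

Cutoffs at x̄ ± 2s: 19.25 ± 2·1.68 = [15.89, 22.61].
15.76: z = -2.08, |z| > 2 → outlier.
Every other value lies within [15.89, 22.61].

15.76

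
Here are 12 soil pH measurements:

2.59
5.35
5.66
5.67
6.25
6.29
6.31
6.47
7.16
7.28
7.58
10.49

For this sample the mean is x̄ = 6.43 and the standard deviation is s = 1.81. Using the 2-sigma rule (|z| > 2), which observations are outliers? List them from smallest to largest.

Cutoffs at x̄ ± 2s: 6.43 ± 2·1.81 = [2.81, 10.05].
2.59: z = -2.12, |z| > 2 → outlier.
10.49: z = 2.24, |z| > 2 → outlier.
Every other value lies within [2.81, 10.05].

2.59, 10.49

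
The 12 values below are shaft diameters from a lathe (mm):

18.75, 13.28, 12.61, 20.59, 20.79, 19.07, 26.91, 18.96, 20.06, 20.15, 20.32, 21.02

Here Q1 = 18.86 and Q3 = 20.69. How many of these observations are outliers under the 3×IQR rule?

IQR = 1.83; fences at 18.86 − 5.49 = 13.37 and 20.69 + 5.49 = 26.18.
Outside the cutoffs: 12.61, 13.28, 26.91.

3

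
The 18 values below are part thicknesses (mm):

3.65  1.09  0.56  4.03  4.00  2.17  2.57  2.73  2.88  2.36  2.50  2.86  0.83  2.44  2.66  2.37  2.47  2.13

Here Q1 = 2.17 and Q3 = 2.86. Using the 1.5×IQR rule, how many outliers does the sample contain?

IQR = 0.69; fences at 2.17 − 1.035 = 1.135 and 2.86 + 1.035 = 3.895.
Outside the cutoffs: 0.56, 0.83, 1.09, 4.00, 4.03.

5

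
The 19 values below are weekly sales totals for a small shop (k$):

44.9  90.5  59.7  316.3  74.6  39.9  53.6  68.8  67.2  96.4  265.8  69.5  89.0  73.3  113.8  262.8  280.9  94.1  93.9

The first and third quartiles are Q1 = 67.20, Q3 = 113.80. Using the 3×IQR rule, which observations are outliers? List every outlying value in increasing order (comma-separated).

IQR = Q3 − Q1 = 113.80 − 67.20 = 46.60.
Lower fence = Q1 − 3·IQR = 67.20 − 139.80 = -72.60.
Upper fence = Q3 + 3·IQR = 113.80 + 139.80 = 253.60.
262.8 > 253.60 → outlier.
265.8 > 253.60 → outlier.
280.9 > 253.60 → outlier.
316.3 > 253.60 → outlier.
All remaining values lie within [-72.60, 253.60].

262.8, 265.8, 280.9, 316.3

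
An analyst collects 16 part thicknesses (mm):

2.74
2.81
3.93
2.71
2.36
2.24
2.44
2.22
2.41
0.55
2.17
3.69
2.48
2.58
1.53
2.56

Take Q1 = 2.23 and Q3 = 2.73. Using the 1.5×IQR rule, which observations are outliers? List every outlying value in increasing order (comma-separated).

IQR = Q3 − Q1 = 2.73 − 2.23 = 0.50.
Lower fence = Q1 − 1.5·IQR = 2.23 − 0.75 = 1.48.
Upper fence = Q3 + 1.5·IQR = 2.73 + 0.75 = 3.48.
0.55 < 1.48 → outlier.
3.69 > 3.48 → outlier.
3.93 > 3.48 → outlier.
All remaining values lie within [1.48, 3.48].

0.55, 3.69, 3.93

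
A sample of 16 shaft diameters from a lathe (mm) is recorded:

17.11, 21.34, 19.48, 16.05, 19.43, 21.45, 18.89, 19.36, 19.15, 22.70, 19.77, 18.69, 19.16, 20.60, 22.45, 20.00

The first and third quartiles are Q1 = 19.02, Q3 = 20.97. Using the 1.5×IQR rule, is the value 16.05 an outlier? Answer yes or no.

IQR = Q3 − Q1 = 20.97 − 19.02 = 1.95.
Lower fence = Q1 − 1.5·IQR = 19.02 − 2.925 = 16.095.
Upper fence = Q3 + 1.5·IQR = 20.97 + 2.925 = 23.895.
16.05 lies below the lower fence.

yes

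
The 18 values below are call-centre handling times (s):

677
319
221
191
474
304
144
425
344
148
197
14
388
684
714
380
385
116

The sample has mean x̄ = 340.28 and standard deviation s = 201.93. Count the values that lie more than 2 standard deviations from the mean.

Cutoffs: x̄ ± 2s = [-63.58, 744.14].
Every value lies within the cutoffs.

0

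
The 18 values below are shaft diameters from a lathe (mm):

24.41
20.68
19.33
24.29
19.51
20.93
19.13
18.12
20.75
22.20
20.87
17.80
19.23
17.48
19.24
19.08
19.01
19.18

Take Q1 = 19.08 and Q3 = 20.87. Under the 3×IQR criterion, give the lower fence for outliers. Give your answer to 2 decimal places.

IQR = Q3 − Q1 = 20.87 − 19.08 = 1.79.
Lower fence = Q1 − 3·IQR = 19.08 − 5.37 = 13.71.
Upper fence = Q3 + 3·IQR = 20.87 + 5.37 = 26.24.

13.71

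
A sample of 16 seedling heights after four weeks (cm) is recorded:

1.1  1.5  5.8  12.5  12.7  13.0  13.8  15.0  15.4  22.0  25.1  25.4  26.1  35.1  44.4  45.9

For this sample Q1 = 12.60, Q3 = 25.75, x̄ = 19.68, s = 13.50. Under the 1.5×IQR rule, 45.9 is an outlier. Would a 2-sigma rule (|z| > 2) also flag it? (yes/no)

z = (45.9 − 19.68) / 13.50 = 1.94.
|z| = 1.94 ≤ 2.

no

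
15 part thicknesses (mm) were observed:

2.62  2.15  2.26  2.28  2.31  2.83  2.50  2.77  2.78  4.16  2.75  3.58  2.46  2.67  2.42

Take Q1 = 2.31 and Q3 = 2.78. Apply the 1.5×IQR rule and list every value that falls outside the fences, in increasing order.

IQR = Q3 − Q1 = 2.78 − 2.31 = 0.47.
Lower fence = Q1 − 1.5·IQR = 2.31 − 0.705 = 1.605.
Upper fence = Q3 + 1.5·IQR = 2.78 + 0.705 = 3.485.
3.58 > 3.485 → outlier.
4.16 > 3.485 → outlier.
All remaining values lie within [1.605, 3.485].

3.58, 4.16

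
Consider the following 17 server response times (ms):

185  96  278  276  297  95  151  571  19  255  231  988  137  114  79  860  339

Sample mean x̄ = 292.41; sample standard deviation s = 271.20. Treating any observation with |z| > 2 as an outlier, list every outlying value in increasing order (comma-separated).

860, 988

Cutoffs at x̄ ± 2s: 292.41 ± 2·271.20 = [-249.99, 834.81].
860: z = 2.09, |z| > 2 → outlier.
988: z = 2.56, |z| > 2 → outlier.
Every other value lies within [-249.99, 834.81].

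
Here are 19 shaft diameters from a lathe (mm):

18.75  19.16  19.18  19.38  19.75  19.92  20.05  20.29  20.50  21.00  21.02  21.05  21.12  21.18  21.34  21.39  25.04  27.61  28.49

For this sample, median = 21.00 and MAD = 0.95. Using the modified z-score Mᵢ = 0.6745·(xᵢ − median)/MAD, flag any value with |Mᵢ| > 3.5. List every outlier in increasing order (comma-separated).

|Mᵢ| > 3.5 ⇔ |xᵢ − 21.00| > 3.5·0.95/0.6745 = 4.93.
So outliers lie outside [16.07, 25.93].
27.61: M = 4.69 → outlier.
28.49: M = 5.32 → outlier.

27.61, 28.49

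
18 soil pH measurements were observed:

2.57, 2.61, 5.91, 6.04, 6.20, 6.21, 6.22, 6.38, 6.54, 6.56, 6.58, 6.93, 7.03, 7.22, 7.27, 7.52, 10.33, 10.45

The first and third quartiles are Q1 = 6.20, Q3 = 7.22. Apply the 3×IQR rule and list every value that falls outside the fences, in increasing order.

2.57, 2.61, 10.33, 10.45

IQR = Q3 − Q1 = 7.22 − 6.20 = 1.02.
Lower fence = Q1 − 3·IQR = 6.20 − 3.06 = 3.14.
Upper fence = Q3 + 3·IQR = 7.22 + 3.06 = 10.28.
2.57 < 3.14 → outlier.
2.61 < 3.14 → outlier.
10.33 > 10.28 → outlier.
10.45 > 10.28 → outlier.
All remaining values lie within [3.14, 10.28].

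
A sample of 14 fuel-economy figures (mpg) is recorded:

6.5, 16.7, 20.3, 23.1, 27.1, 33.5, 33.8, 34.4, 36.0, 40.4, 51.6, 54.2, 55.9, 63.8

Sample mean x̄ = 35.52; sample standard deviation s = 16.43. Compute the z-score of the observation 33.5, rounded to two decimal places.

-0.12

z = (33.5 − 35.52) / 16.43 = -0.12.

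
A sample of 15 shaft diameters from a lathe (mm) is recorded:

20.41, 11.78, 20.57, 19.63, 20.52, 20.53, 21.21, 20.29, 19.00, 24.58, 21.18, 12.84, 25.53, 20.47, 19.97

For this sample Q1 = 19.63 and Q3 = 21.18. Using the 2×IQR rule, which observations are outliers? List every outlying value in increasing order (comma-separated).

IQR = Q3 − Q1 = 21.18 − 19.63 = 1.55.
Lower fence = Q1 − 2·IQR = 19.63 − 3.10 = 16.53.
Upper fence = Q3 + 2·IQR = 21.18 + 3.10 = 24.28.
11.78 < 16.53 → outlier.
12.84 < 16.53 → outlier.
24.58 > 24.28 → outlier.
25.53 > 24.28 → outlier.
All remaining values lie within [16.53, 24.28].

11.78, 12.84, 24.58, 25.53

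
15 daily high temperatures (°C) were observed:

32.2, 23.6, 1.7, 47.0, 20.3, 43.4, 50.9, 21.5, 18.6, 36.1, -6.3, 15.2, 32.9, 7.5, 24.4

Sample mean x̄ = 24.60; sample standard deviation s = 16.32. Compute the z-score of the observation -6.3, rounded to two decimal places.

-1.89

z = (-6.3 − 24.60) / 16.32 = -1.89.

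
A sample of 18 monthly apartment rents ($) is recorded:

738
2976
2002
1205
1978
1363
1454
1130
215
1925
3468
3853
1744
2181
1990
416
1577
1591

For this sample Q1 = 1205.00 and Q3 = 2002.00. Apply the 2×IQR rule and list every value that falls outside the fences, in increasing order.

3853

IQR = Q3 − Q1 = 2002.00 − 1205.00 = 797.00.
Lower fence = Q1 − 2·IQR = 1205.00 − 1594.00 = -389.00.
Upper fence = Q3 + 2·IQR = 2002.00 + 1594.00 = 3596.00.
3853 > 3596.00 → outlier.
All remaining values lie within [-389.00, 3596.00].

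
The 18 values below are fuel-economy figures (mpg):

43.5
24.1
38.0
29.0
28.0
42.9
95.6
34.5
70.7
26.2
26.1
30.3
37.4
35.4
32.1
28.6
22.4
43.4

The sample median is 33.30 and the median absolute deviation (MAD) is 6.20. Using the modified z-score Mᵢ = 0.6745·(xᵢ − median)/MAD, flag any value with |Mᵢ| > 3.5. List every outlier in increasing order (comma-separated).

|Mᵢ| > 3.5 ⇔ |xᵢ − 33.30| > 3.5·6.20/0.6745 = 32.17.
So outliers lie outside [1.13, 65.47].
70.7: M = 4.07 → outlier.
95.6: M = 6.78 → outlier.

70.7, 95.6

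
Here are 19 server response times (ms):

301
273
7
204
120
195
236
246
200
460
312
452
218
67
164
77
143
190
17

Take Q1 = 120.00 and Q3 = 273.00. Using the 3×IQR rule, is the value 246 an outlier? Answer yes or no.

no

IQR = Q3 − Q1 = 273.00 − 120.00 = 153.00.
Lower fence = Q1 − 3·IQR = 120.00 − 459.00 = -339.00.
Upper fence = Q3 + 3·IQR = 273.00 + 459.00 = 732.00.
246 lies within [-339.00, 732.00].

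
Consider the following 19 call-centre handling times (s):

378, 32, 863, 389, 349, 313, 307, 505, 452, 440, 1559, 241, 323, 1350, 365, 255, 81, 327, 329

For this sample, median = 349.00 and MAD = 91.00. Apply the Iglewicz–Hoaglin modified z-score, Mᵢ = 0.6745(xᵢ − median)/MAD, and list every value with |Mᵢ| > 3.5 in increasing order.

|Mᵢ| > 3.5 ⇔ |xᵢ − 349.00| > 3.5·91.00/0.6745 = 472.20.
So outliers lie outside [-123.20, 821.20].
863: M = 3.81 → outlier.
1350: M = 7.42 → outlier.
1559: M = 8.97 → outlier.

863, 1350, 1559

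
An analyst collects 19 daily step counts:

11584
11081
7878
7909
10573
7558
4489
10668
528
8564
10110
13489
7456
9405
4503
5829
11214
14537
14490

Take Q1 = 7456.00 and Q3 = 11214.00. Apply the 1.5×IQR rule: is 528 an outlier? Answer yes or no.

yes

IQR = Q3 − Q1 = 11214.00 − 7456.00 = 3758.00.
Lower fence = Q1 − 1.5·IQR = 7456.00 − 5637.00 = 1819.00.
Upper fence = Q3 + 1.5·IQR = 11214.00 + 5637.00 = 16851.00.
528 lies below the lower fence.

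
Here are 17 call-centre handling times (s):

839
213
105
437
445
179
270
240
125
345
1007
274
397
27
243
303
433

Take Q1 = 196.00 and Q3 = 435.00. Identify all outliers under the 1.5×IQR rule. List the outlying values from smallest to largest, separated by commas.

IQR = Q3 − Q1 = 435.00 − 196.00 = 239.00.
Lower fence = Q1 − 1.5·IQR = 196.00 − 358.50 = -162.50.
Upper fence = Q3 + 1.5·IQR = 435.00 + 358.50 = 793.50.
839 > 793.50 → outlier.
1007 > 793.50 → outlier.
All remaining values lie within [-162.50, 793.50].

839, 1007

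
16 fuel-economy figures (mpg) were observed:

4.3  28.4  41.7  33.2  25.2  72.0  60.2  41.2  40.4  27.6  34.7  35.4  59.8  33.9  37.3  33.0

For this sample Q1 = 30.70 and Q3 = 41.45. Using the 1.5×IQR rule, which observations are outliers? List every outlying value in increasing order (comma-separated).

IQR = Q3 − Q1 = 41.45 − 30.70 = 10.75.
Lower fence = Q1 − 1.5·IQR = 30.70 − 16.125 = 14.575.
Upper fence = Q3 + 1.5·IQR = 41.45 + 16.125 = 57.575.
4.3 < 14.575 → outlier.
59.8 > 57.575 → outlier.
60.2 > 57.575 → outlier.
72.0 > 57.575 → outlier.
All remaining values lie within [14.575, 57.575].

4.3, 59.8, 60.2, 72.0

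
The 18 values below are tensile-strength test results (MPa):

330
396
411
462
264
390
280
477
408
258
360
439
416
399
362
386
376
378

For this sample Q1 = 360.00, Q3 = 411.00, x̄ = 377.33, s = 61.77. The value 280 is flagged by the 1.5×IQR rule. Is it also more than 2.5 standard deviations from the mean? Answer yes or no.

z = (280 − 377.33) / 61.77 = -1.58.
|z| = 1.58 ≤ 2.5.

no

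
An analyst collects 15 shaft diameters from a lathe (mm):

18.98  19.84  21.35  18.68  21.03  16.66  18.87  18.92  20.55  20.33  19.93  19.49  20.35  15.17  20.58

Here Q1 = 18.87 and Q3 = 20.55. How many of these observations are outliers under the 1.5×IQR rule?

1

IQR = 1.68; fences at 18.87 − 2.52 = 16.35 and 20.55 + 2.52 = 23.07.
Outside the cutoffs: 15.17.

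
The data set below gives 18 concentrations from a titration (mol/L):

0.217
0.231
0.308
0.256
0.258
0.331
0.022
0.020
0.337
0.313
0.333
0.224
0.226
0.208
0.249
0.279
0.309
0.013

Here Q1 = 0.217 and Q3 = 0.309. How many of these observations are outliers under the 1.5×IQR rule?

3

IQR = 0.092; fences at 0.217 − 0.138 = 0.079 and 0.309 + 0.138 = 0.447.
Outside the cutoffs: 0.013, 0.020, 0.022.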